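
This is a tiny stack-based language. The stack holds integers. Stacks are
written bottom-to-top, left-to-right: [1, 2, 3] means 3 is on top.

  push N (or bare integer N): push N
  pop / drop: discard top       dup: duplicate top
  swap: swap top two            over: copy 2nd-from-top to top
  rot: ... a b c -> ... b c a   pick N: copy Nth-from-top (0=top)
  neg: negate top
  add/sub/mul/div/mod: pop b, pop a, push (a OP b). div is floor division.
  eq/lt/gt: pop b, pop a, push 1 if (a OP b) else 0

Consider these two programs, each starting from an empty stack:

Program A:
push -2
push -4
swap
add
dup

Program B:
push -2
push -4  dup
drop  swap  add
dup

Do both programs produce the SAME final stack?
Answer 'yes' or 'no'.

Answer: yes

Derivation:
Program A trace:
  After 'push -2': [-2]
  After 'push -4': [-2, -4]
  After 'swap': [-4, -2]
  After 'add': [-6]
  After 'dup': [-6, -6]
Program A final stack: [-6, -6]

Program B trace:
  After 'push -2': [-2]
  After 'push -4': [-2, -4]
  After 'dup': [-2, -4, -4]
  After 'drop': [-2, -4]
  After 'swap': [-4, -2]
  After 'add': [-6]
  After 'dup': [-6, -6]
Program B final stack: [-6, -6]
Same: yes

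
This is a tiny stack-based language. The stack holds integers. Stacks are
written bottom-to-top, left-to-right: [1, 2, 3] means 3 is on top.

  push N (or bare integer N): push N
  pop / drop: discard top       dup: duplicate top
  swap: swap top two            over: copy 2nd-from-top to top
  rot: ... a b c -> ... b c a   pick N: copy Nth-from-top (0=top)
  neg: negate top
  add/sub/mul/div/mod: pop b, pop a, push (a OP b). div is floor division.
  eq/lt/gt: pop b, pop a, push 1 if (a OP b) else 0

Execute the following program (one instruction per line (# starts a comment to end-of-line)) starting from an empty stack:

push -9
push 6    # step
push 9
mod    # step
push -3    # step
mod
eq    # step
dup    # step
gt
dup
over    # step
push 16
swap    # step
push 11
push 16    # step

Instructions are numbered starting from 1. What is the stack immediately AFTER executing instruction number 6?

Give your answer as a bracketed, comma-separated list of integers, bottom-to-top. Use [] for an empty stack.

Answer: [-9, 0]

Derivation:
Step 1 ('push -9'): [-9]
Step 2 ('push 6'): [-9, 6]
Step 3 ('push 9'): [-9, 6, 9]
Step 4 ('mod'): [-9, 6]
Step 5 ('push -3'): [-9, 6, -3]
Step 6 ('mod'): [-9, 0]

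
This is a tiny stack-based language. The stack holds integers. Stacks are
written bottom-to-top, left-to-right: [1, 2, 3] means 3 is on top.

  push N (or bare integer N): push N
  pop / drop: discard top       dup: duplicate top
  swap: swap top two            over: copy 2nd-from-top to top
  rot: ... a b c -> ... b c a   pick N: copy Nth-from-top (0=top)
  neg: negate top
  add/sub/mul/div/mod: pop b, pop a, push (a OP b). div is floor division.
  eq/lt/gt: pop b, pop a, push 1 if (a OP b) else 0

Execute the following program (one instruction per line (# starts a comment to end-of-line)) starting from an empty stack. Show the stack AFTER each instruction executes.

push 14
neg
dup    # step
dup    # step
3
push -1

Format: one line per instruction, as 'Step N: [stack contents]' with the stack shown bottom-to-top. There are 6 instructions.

Step 1: [14]
Step 2: [-14]
Step 3: [-14, -14]
Step 4: [-14, -14, -14]
Step 5: [-14, -14, -14, 3]
Step 6: [-14, -14, -14, 3, -1]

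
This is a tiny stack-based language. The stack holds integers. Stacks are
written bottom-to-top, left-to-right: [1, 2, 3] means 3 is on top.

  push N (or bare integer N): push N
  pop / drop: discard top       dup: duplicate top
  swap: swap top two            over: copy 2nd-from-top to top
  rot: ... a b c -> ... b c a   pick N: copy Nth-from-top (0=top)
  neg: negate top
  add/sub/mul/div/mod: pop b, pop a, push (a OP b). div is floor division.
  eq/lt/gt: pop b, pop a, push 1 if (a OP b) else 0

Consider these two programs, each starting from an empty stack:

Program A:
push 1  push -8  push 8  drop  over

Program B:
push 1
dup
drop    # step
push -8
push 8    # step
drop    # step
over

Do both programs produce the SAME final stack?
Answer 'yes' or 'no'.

Program A trace:
  After 'push 1': [1]
  After 'push -8': [1, -8]
  After 'push 8': [1, -8, 8]
  After 'drop': [1, -8]
  After 'over': [1, -8, 1]
Program A final stack: [1, -8, 1]

Program B trace:
  After 'push 1': [1]
  After 'dup': [1, 1]
  After 'drop': [1]
  After 'push -8': [1, -8]
  After 'push 8': [1, -8, 8]
  After 'drop': [1, -8]
  After 'over': [1, -8, 1]
Program B final stack: [1, -8, 1]
Same: yes

Answer: yes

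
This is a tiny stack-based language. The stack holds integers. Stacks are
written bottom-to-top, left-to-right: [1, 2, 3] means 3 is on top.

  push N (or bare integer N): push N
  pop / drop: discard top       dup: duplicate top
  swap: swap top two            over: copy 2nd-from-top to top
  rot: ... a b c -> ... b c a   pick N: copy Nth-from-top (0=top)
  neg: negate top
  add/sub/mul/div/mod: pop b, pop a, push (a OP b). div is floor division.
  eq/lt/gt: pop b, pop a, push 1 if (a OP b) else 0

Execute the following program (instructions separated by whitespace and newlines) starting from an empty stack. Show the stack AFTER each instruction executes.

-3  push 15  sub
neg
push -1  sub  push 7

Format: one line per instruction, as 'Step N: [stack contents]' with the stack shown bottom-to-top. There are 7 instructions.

Step 1: [-3]
Step 2: [-3, 15]
Step 3: [-18]
Step 4: [18]
Step 5: [18, -1]
Step 6: [19]
Step 7: [19, 7]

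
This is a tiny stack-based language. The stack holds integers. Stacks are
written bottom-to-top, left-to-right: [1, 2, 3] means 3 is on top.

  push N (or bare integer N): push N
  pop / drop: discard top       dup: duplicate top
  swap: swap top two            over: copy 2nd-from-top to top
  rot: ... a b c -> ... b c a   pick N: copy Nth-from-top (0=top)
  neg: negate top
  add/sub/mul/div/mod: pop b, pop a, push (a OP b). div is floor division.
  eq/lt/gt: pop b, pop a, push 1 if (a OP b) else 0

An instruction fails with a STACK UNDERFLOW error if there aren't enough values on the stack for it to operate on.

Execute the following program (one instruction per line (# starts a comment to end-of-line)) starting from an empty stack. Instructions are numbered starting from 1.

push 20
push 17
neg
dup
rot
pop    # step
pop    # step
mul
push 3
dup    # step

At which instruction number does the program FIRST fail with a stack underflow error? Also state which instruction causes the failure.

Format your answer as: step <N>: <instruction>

Answer: step 8: mul

Derivation:
Step 1 ('push 20'): stack = [20], depth = 1
Step 2 ('push 17'): stack = [20, 17], depth = 2
Step 3 ('neg'): stack = [20, -17], depth = 2
Step 4 ('dup'): stack = [20, -17, -17], depth = 3
Step 5 ('rot'): stack = [-17, -17, 20], depth = 3
Step 6 ('pop'): stack = [-17, -17], depth = 2
Step 7 ('pop'): stack = [-17], depth = 1
Step 8 ('mul'): needs 2 value(s) but depth is 1 — STACK UNDERFLOW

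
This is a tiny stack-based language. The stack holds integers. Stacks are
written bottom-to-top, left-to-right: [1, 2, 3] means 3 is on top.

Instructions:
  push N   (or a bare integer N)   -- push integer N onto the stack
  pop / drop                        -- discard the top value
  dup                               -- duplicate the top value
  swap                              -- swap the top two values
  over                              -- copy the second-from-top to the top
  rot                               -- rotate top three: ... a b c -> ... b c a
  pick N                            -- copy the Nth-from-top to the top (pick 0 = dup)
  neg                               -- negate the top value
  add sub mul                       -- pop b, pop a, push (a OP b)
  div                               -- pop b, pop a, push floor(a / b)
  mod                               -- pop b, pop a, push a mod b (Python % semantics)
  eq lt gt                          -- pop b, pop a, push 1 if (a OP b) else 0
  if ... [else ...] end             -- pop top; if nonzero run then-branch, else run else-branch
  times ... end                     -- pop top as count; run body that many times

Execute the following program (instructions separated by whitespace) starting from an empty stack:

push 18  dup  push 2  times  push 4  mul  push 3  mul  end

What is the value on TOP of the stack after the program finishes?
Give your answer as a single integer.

After 'push 18': [18]
After 'dup': [18, 18]
After 'push 2': [18, 18, 2]
After 'times': [18, 18]
After 'push 4': [18, 18, 4]
After 'mul': [18, 72]
After 'push 3': [18, 72, 3]
After 'mul': [18, 216]
After 'push 4': [18, 216, 4]
After 'mul': [18, 864]
After 'push 3': [18, 864, 3]
After 'mul': [18, 2592]

Answer: 2592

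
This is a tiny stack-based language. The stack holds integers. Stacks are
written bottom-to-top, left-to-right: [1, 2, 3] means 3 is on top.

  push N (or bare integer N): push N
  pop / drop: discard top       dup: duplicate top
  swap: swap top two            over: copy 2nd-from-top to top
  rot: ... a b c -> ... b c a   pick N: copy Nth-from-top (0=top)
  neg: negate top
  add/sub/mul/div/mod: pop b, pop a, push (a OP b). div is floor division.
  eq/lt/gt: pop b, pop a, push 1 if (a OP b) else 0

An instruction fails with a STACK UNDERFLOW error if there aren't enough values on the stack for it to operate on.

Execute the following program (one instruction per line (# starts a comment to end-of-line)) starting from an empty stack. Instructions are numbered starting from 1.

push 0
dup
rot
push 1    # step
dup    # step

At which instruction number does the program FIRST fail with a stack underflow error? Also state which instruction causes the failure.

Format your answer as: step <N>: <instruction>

Answer: step 3: rot

Derivation:
Step 1 ('push 0'): stack = [0], depth = 1
Step 2 ('dup'): stack = [0, 0], depth = 2
Step 3 ('rot'): needs 3 value(s) but depth is 2 — STACK UNDERFLOW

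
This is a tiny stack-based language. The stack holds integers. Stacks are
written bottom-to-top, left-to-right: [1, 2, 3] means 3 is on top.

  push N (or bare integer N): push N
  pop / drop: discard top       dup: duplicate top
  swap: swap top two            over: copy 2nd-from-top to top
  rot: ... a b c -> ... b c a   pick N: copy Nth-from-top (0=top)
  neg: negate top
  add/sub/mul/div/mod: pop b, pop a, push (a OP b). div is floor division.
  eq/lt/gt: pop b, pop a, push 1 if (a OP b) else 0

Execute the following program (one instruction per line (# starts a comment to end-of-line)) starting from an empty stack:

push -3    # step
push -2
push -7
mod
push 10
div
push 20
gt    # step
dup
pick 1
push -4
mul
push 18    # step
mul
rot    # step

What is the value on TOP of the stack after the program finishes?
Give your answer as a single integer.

Answer: 0

Derivation:
After 'push -3': [-3]
After 'push -2': [-3, -2]
After 'push -7': [-3, -2, -7]
After 'mod': [-3, -2]
After 'push 10': [-3, -2, 10]
After 'div': [-3, -1]
After 'push 20': [-3, -1, 20]
After 'gt': [-3, 0]
After 'dup': [-3, 0, 0]
After 'pick 1': [-3, 0, 0, 0]
After 'push -4': [-3, 0, 0, 0, -4]
After 'mul': [-3, 0, 0, 0]
After 'push 18': [-3, 0, 0, 0, 18]
After 'mul': [-3, 0, 0, 0]
After 'rot': [-3, 0, 0, 0]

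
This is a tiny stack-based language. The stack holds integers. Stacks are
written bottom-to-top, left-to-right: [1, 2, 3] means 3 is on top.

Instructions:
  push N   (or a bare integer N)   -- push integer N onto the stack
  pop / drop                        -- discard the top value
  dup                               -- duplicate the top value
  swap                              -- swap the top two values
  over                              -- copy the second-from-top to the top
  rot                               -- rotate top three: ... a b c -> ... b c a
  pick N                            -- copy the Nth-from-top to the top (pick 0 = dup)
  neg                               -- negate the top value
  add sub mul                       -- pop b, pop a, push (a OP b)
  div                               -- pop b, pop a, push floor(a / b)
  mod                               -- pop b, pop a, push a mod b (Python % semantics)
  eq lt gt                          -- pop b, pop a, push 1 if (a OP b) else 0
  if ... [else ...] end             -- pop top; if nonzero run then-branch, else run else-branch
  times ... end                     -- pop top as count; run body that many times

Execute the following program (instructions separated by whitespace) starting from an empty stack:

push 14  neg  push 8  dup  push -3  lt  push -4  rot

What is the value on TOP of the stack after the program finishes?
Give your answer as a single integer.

After 'push 14': [14]
After 'neg': [-14]
After 'push 8': [-14, 8]
After 'dup': [-14, 8, 8]
After 'push -3': [-14, 8, 8, -3]
After 'lt': [-14, 8, 0]
After 'push -4': [-14, 8, 0, -4]
After 'rot': [-14, 0, -4, 8]

Answer: 8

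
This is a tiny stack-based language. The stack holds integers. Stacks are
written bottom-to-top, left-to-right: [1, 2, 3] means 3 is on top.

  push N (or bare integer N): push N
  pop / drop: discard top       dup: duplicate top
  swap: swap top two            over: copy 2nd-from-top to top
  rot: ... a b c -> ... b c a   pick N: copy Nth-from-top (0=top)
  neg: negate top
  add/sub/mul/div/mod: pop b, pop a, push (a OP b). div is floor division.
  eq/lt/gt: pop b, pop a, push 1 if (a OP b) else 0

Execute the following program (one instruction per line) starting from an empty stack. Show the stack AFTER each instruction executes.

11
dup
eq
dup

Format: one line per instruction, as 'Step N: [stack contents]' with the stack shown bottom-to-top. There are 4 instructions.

Step 1: [11]
Step 2: [11, 11]
Step 3: [1]
Step 4: [1, 1]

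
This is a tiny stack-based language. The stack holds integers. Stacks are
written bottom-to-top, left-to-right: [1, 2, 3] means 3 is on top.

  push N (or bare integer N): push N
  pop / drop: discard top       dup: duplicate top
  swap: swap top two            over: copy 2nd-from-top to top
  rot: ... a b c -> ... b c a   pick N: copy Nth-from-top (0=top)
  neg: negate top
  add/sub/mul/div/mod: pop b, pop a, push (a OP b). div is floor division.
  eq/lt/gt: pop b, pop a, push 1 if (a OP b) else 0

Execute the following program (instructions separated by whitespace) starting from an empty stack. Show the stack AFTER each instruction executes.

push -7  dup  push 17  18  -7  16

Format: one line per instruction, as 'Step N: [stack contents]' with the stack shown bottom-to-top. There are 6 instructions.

Step 1: [-7]
Step 2: [-7, -7]
Step 3: [-7, -7, 17]
Step 4: [-7, -7, 17, 18]
Step 5: [-7, -7, 17, 18, -7]
Step 6: [-7, -7, 17, 18, -7, 16]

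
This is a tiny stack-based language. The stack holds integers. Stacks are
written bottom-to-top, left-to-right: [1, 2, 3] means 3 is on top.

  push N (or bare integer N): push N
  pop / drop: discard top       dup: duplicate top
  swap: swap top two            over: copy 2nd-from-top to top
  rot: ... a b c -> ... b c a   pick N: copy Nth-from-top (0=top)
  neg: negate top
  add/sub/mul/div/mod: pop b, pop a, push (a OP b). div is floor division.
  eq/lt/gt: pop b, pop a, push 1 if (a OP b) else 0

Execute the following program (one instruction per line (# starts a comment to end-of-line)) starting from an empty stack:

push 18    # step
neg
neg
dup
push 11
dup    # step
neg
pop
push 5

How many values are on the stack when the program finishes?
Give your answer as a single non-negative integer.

After 'push 18': stack = [18] (depth 1)
After 'neg': stack = [-18] (depth 1)
After 'neg': stack = [18] (depth 1)
After 'dup': stack = [18, 18] (depth 2)
After 'push 11': stack = [18, 18, 11] (depth 3)
After 'dup': stack = [18, 18, 11, 11] (depth 4)
After 'neg': stack = [18, 18, 11, -11] (depth 4)
After 'pop': stack = [18, 18, 11] (depth 3)
After 'push 5': stack = [18, 18, 11, 5] (depth 4)

Answer: 4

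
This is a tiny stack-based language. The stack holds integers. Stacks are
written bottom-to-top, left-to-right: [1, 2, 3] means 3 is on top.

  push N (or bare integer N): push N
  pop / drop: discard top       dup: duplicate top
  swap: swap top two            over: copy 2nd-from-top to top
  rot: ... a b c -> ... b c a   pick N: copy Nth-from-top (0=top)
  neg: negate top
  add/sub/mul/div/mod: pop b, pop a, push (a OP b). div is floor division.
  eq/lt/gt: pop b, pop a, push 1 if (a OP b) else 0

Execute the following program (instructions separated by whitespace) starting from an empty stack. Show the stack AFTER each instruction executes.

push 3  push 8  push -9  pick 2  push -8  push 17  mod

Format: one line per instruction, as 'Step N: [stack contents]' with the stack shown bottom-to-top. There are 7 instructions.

Step 1: [3]
Step 2: [3, 8]
Step 3: [3, 8, -9]
Step 4: [3, 8, -9, 3]
Step 5: [3, 8, -9, 3, -8]
Step 6: [3, 8, -9, 3, -8, 17]
Step 7: [3, 8, -9, 3, 9]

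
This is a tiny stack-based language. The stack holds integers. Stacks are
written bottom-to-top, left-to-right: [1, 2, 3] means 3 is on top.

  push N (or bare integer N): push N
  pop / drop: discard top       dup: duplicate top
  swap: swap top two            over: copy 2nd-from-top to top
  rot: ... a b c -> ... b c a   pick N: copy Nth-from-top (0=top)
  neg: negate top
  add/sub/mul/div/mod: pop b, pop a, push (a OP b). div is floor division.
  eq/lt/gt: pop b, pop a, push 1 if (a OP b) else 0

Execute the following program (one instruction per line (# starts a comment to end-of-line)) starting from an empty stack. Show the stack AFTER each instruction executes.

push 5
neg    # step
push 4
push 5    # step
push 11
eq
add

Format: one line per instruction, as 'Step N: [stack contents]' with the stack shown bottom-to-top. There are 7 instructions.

Step 1: [5]
Step 2: [-5]
Step 3: [-5, 4]
Step 4: [-5, 4, 5]
Step 5: [-5, 4, 5, 11]
Step 6: [-5, 4, 0]
Step 7: [-5, 4]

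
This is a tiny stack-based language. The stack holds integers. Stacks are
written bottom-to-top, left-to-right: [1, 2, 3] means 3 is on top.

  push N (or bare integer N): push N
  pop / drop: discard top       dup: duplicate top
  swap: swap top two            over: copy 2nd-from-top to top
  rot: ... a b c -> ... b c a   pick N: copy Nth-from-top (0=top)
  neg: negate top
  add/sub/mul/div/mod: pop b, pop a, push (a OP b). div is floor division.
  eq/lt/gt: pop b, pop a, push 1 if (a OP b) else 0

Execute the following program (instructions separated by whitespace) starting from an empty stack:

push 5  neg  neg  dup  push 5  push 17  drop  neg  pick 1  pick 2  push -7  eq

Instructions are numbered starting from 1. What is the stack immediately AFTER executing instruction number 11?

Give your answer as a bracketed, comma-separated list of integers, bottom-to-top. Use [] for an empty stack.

Answer: [5, 5, -5, 5, 5, -7]

Derivation:
Step 1 ('push 5'): [5]
Step 2 ('neg'): [-5]
Step 3 ('neg'): [5]
Step 4 ('dup'): [5, 5]
Step 5 ('push 5'): [5, 5, 5]
Step 6 ('push 17'): [5, 5, 5, 17]
Step 7 ('drop'): [5, 5, 5]
Step 8 ('neg'): [5, 5, -5]
Step 9 ('pick 1'): [5, 5, -5, 5]
Step 10 ('pick 2'): [5, 5, -5, 5, 5]
Step 11 ('push -7'): [5, 5, -5, 5, 5, -7]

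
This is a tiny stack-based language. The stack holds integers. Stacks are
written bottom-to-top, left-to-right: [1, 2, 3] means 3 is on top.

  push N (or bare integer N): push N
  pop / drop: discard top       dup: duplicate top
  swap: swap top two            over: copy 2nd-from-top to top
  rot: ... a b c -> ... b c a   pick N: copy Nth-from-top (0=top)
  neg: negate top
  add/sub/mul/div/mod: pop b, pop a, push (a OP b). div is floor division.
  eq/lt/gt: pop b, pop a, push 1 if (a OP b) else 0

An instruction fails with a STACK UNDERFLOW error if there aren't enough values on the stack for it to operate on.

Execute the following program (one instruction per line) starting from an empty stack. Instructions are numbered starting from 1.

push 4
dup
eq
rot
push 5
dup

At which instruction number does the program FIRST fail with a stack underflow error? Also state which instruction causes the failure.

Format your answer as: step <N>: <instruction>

Step 1 ('push 4'): stack = [4], depth = 1
Step 2 ('dup'): stack = [4, 4], depth = 2
Step 3 ('eq'): stack = [1], depth = 1
Step 4 ('rot'): needs 3 value(s) but depth is 1 — STACK UNDERFLOW

Answer: step 4: rot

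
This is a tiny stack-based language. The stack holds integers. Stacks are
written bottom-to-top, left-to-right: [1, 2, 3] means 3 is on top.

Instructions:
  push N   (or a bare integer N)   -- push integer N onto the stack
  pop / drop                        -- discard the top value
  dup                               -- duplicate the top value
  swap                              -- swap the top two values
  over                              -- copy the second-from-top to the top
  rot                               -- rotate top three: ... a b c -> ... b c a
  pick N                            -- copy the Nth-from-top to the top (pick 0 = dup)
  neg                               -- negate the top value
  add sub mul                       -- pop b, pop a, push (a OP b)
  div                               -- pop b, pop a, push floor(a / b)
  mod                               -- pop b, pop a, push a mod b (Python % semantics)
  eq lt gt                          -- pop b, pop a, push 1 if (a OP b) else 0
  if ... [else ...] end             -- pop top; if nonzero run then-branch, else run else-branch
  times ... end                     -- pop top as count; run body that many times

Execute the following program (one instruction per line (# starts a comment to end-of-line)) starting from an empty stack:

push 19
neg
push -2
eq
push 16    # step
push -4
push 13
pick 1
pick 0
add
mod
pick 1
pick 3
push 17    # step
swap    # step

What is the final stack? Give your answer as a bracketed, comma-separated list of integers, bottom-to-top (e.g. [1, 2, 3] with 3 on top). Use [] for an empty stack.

After 'push 19': [19]
After 'neg': [-19]
After 'push -2': [-19, -2]
After 'eq': [0]
After 'push 16': [0, 16]
After 'push -4': [0, 16, -4]
After 'push 13': [0, 16, -4, 13]
After 'pick 1': [0, 16, -4, 13, -4]
After 'pick 0': [0, 16, -4, 13, -4, -4]
After 'add': [0, 16, -4, 13, -8]
After 'mod': [0, 16, -4, -3]
After 'pick 1': [0, 16, -4, -3, -4]
After 'pick 3': [0, 16, -4, -3, -4, 16]
After 'push 17': [0, 16, -4, -3, -4, 16, 17]
After 'swap': [0, 16, -4, -3, -4, 17, 16]

Answer: [0, 16, -4, -3, -4, 17, 16]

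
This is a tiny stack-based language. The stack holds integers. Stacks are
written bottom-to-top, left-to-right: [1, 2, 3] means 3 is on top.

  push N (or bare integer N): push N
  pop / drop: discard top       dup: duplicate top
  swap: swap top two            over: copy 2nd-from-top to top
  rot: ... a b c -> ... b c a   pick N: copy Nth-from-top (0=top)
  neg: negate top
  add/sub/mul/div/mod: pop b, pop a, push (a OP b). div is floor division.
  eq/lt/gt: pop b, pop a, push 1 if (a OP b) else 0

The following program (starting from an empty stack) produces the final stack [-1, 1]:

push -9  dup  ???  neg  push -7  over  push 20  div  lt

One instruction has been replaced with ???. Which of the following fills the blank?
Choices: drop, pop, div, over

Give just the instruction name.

Answer: div

Derivation:
Stack before ???: [-9, -9]
Stack after ???:  [1]
Checking each choice:
  drop: produces [9, 1]
  pop: produces [9, 1]
  div: MATCH
  over: produces [-9, -9, 9, 1]


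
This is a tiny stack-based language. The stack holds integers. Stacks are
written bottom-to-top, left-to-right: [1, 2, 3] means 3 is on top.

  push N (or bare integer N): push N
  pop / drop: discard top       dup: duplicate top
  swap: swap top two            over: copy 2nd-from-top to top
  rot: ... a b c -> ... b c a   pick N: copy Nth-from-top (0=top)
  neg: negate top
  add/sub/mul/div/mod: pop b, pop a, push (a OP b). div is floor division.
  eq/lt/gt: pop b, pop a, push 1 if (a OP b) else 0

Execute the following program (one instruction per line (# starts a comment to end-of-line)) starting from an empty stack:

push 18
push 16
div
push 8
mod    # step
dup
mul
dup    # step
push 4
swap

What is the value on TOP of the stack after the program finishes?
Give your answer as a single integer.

After 'push 18': [18]
After 'push 16': [18, 16]
After 'div': [1]
After 'push 8': [1, 8]
After 'mod': [1]
After 'dup': [1, 1]
After 'mul': [1]
After 'dup': [1, 1]
After 'push 4': [1, 1, 4]
After 'swap': [1, 4, 1]

Answer: 1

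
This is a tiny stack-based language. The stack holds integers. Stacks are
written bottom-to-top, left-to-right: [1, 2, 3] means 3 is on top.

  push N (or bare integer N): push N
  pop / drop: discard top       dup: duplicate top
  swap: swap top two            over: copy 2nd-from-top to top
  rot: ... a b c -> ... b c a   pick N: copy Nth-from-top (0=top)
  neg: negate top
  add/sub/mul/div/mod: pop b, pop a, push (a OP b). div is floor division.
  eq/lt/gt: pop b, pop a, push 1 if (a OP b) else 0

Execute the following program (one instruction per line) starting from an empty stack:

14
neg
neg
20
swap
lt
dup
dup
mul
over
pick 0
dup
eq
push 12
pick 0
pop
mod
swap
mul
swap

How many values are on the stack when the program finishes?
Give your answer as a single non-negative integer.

After 'push 14': stack = [14] (depth 1)
After 'neg': stack = [-14] (depth 1)
After 'neg': stack = [14] (depth 1)
After 'push 20': stack = [14, 20] (depth 2)
After 'swap': stack = [20, 14] (depth 2)
After 'lt': stack = [0] (depth 1)
After 'dup': stack = [0, 0] (depth 2)
After 'dup': stack = [0, 0, 0] (depth 3)
After 'mul': stack = [0, 0] (depth 2)
After 'over': stack = [0, 0, 0] (depth 3)
After 'pick 0': stack = [0, 0, 0, 0] (depth 4)
After 'dup': stack = [0, 0, 0, 0, 0] (depth 5)
After 'eq': stack = [0, 0, 0, 1] (depth 4)
After 'push 12': stack = [0, 0, 0, 1, 12] (depth 5)
After 'pick 0': stack = [0, 0, 0, 1, 12, 12] (depth 6)
After 'pop': stack = [0, 0, 0, 1, 12] (depth 5)
After 'mod': stack = [0, 0, 0, 1] (depth 4)
After 'swap': stack = [0, 0, 1, 0] (depth 4)
After 'mul': stack = [0, 0, 0] (depth 3)
After 'swap': stack = [0, 0, 0] (depth 3)

Answer: 3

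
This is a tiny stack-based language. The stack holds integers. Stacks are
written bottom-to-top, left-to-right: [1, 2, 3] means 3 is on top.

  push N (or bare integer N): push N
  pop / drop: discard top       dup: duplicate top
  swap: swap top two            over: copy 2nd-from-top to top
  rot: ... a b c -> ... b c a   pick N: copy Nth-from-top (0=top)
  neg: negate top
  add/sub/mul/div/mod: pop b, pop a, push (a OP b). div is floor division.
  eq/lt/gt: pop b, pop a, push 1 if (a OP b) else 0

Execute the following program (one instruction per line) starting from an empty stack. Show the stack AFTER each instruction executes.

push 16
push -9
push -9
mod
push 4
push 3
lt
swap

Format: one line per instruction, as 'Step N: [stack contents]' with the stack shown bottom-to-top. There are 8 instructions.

Step 1: [16]
Step 2: [16, -9]
Step 3: [16, -9, -9]
Step 4: [16, 0]
Step 5: [16, 0, 4]
Step 6: [16, 0, 4, 3]
Step 7: [16, 0, 0]
Step 8: [16, 0, 0]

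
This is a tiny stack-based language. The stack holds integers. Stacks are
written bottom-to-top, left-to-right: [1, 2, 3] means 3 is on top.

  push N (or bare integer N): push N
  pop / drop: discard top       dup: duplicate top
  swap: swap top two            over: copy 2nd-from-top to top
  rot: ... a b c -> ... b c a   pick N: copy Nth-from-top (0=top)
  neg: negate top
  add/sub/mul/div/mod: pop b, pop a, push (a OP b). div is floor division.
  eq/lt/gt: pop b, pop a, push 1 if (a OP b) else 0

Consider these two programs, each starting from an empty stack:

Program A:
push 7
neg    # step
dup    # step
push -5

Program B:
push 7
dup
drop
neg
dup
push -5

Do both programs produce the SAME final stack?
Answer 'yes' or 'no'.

Answer: yes

Derivation:
Program A trace:
  After 'push 7': [7]
  After 'neg': [-7]
  After 'dup': [-7, -7]
  After 'push -5': [-7, -7, -5]
Program A final stack: [-7, -7, -5]

Program B trace:
  After 'push 7': [7]
  After 'dup': [7, 7]
  After 'drop': [7]
  After 'neg': [-7]
  After 'dup': [-7, -7]
  After 'push -5': [-7, -7, -5]
Program B final stack: [-7, -7, -5]
Same: yes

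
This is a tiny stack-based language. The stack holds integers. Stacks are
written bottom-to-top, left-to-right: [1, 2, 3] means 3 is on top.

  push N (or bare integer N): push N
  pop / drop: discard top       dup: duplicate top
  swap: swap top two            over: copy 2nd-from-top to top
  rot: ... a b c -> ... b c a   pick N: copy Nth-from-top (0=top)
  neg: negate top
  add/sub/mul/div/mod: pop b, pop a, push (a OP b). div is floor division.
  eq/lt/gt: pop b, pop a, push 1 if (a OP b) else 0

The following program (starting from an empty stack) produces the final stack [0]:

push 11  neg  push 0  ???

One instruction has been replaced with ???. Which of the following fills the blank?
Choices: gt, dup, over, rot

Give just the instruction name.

Stack before ???: [-11, 0]
Stack after ???:  [0]
Checking each choice:
  gt: MATCH
  dup: produces [-11, 0, 0]
  over: produces [-11, 0, -11]
  rot: stack underflow (need 3, have 2)


Answer: gt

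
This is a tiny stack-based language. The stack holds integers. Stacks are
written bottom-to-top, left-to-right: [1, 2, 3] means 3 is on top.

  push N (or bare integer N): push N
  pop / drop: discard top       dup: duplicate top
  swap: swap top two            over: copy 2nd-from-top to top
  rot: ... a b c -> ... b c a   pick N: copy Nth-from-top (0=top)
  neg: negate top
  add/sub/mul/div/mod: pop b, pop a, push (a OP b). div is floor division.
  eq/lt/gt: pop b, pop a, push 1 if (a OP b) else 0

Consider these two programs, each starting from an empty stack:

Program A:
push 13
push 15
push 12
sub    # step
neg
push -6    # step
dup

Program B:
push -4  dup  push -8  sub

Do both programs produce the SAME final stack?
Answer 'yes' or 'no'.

Program A trace:
  After 'push 13': [13]
  After 'push 15': [13, 15]
  After 'push 12': [13, 15, 12]
  After 'sub': [13, 3]
  After 'neg': [13, -3]
  After 'push -6': [13, -3, -6]
  After 'dup': [13, -3, -6, -6]
Program A final stack: [13, -3, -6, -6]

Program B trace:
  After 'push -4': [-4]
  After 'dup': [-4, -4]
  After 'push -8': [-4, -4, -8]
  After 'sub': [-4, 4]
Program B final stack: [-4, 4]
Same: no

Answer: no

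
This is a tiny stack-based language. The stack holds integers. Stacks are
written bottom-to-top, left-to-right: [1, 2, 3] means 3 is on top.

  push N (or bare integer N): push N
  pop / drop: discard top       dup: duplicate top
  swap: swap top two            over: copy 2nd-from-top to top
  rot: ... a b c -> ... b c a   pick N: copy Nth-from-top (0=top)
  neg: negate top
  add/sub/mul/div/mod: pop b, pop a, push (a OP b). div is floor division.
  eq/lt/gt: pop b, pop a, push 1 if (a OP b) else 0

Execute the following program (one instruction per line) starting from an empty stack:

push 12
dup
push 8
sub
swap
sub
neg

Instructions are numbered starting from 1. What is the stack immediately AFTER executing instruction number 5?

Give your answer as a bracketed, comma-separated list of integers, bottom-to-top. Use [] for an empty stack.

Answer: [4, 12]

Derivation:
Step 1 ('push 12'): [12]
Step 2 ('dup'): [12, 12]
Step 3 ('push 8'): [12, 12, 8]
Step 4 ('sub'): [12, 4]
Step 5 ('swap'): [4, 12]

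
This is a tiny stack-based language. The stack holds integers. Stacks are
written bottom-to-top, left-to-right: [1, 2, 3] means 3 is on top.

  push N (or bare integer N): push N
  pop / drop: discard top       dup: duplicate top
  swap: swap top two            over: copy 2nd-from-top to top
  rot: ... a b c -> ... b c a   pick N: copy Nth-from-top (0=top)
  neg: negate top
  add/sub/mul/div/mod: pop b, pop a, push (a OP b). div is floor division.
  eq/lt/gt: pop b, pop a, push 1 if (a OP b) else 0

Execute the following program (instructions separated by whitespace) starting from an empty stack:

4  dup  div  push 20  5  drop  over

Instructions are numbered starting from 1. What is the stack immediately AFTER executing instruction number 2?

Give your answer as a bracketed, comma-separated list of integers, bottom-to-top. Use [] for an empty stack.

Answer: [4, 4]

Derivation:
Step 1 ('4'): [4]
Step 2 ('dup'): [4, 4]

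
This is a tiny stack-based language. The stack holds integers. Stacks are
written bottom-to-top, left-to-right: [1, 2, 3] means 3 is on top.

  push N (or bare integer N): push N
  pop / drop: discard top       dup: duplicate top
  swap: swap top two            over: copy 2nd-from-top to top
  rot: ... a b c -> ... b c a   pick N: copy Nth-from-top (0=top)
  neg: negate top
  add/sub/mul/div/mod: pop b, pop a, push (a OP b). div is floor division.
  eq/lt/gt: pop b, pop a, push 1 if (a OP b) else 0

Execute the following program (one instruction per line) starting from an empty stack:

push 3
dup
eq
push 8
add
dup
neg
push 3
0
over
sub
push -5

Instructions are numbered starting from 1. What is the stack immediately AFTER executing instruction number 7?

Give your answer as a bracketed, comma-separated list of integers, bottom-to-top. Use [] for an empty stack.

Step 1 ('push 3'): [3]
Step 2 ('dup'): [3, 3]
Step 3 ('eq'): [1]
Step 4 ('push 8'): [1, 8]
Step 5 ('add'): [9]
Step 6 ('dup'): [9, 9]
Step 7 ('neg'): [9, -9]

Answer: [9, -9]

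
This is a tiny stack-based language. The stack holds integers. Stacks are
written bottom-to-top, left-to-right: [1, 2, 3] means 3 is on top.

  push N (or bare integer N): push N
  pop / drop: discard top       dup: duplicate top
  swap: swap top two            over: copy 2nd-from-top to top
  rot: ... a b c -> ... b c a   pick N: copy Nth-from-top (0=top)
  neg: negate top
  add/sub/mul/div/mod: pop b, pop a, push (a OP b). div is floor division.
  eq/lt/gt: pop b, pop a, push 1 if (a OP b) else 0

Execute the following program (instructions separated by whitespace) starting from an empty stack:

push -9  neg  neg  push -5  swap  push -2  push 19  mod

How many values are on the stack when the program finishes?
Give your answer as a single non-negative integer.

After 'push -9': stack = [-9] (depth 1)
After 'neg': stack = [9] (depth 1)
After 'neg': stack = [-9] (depth 1)
After 'push -5': stack = [-9, -5] (depth 2)
After 'swap': stack = [-5, -9] (depth 2)
After 'push -2': stack = [-5, -9, -2] (depth 3)
After 'push 19': stack = [-5, -9, -2, 19] (depth 4)
After 'mod': stack = [-5, -9, 17] (depth 3)

Answer: 3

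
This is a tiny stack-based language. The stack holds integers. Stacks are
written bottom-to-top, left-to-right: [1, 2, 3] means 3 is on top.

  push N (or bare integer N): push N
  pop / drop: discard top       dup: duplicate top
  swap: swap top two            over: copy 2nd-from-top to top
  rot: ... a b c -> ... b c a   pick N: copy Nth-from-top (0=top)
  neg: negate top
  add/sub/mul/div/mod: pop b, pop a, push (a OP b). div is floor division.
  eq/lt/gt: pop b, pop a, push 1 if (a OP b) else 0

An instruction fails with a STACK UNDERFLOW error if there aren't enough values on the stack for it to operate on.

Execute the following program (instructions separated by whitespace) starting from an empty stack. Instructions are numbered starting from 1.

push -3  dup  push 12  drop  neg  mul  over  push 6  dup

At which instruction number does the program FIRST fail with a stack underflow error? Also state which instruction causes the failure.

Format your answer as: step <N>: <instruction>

Step 1 ('push -3'): stack = [-3], depth = 1
Step 2 ('dup'): stack = [-3, -3], depth = 2
Step 3 ('push 12'): stack = [-3, -3, 12], depth = 3
Step 4 ('drop'): stack = [-3, -3], depth = 2
Step 5 ('neg'): stack = [-3, 3], depth = 2
Step 6 ('mul'): stack = [-9], depth = 1
Step 7 ('over'): needs 2 value(s) but depth is 1 — STACK UNDERFLOW

Answer: step 7: over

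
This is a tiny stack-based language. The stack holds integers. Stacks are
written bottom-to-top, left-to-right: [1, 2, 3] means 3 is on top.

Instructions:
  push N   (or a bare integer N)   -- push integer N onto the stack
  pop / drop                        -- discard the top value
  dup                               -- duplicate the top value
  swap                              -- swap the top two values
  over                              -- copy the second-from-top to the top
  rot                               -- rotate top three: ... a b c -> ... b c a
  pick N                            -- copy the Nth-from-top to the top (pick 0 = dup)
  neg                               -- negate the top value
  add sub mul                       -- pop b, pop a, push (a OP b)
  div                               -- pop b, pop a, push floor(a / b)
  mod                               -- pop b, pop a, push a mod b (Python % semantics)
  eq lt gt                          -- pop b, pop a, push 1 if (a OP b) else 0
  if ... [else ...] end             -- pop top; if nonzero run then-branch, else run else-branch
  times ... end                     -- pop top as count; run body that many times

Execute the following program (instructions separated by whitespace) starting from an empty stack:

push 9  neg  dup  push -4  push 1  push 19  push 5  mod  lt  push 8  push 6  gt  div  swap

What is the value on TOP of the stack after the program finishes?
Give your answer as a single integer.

After 'push 9': [9]
After 'neg': [-9]
After 'dup': [-9, -9]
After 'push -4': [-9, -9, -4]
After 'push 1': [-9, -9, -4, 1]
After 'push 19': [-9, -9, -4, 1, 19]
After 'push 5': [-9, -9, -4, 1, 19, 5]
After 'mod': [-9, -9, -4, 1, 4]
After 'lt': [-9, -9, -4, 1]
After 'push 8': [-9, -9, -4, 1, 8]
After 'push 6': [-9, -9, -4, 1, 8, 6]
After 'gt': [-9, -9, -4, 1, 1]
After 'div': [-9, -9, -4, 1]
After 'swap': [-9, -9, 1, -4]

Answer: -4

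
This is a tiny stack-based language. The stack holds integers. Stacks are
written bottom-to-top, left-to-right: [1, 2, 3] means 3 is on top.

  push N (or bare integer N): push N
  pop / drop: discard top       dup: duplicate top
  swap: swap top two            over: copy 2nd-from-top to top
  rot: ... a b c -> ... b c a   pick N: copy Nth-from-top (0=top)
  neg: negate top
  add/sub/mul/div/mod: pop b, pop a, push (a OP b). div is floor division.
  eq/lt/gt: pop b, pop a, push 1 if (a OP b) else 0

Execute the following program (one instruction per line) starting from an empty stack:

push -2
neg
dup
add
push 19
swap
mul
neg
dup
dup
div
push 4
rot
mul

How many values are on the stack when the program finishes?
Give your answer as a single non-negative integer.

Answer: 2

Derivation:
After 'push -2': stack = [-2] (depth 1)
After 'neg': stack = [2] (depth 1)
After 'dup': stack = [2, 2] (depth 2)
After 'add': stack = [4] (depth 1)
After 'push 19': stack = [4, 19] (depth 2)
After 'swap': stack = [19, 4] (depth 2)
After 'mul': stack = [76] (depth 1)
After 'neg': stack = [-76] (depth 1)
After 'dup': stack = [-76, -76] (depth 2)
After 'dup': stack = [-76, -76, -76] (depth 3)
After 'div': stack = [-76, 1] (depth 2)
After 'push 4': stack = [-76, 1, 4] (depth 3)
After 'rot': stack = [1, 4, -76] (depth 3)
After 'mul': stack = [1, -304] (depth 2)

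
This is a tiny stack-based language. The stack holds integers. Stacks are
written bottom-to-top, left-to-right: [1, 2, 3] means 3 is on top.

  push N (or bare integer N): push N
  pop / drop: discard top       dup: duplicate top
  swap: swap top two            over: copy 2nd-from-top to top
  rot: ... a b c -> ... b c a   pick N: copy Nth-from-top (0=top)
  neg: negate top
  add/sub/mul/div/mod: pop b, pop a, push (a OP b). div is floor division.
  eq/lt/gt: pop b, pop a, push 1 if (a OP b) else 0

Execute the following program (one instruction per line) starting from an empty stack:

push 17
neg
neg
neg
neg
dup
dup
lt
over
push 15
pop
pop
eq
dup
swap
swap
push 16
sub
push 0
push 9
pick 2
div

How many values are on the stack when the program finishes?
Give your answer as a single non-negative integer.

After 'push 17': stack = [17] (depth 1)
After 'neg': stack = [-17] (depth 1)
After 'neg': stack = [17] (depth 1)
After 'neg': stack = [-17] (depth 1)
After 'neg': stack = [17] (depth 1)
After 'dup': stack = [17, 17] (depth 2)
After 'dup': stack = [17, 17, 17] (depth 3)
After 'lt': stack = [17, 0] (depth 2)
After 'over': stack = [17, 0, 17] (depth 3)
After 'push 15': stack = [17, 0, 17, 15] (depth 4)
  ...
After 'eq': stack = [0] (depth 1)
After 'dup': stack = [0, 0] (depth 2)
After 'swap': stack = [0, 0] (depth 2)
After 'swap': stack = [0, 0] (depth 2)
After 'push 16': stack = [0, 0, 16] (depth 3)
After 'sub': stack = [0, -16] (depth 2)
After 'push 0': stack = [0, -16, 0] (depth 3)
After 'push 9': stack = [0, -16, 0, 9] (depth 4)
After 'pick 2': stack = [0, -16, 0, 9, -16] (depth 5)
After 'div': stack = [0, -16, 0, -1] (depth 4)

Answer: 4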